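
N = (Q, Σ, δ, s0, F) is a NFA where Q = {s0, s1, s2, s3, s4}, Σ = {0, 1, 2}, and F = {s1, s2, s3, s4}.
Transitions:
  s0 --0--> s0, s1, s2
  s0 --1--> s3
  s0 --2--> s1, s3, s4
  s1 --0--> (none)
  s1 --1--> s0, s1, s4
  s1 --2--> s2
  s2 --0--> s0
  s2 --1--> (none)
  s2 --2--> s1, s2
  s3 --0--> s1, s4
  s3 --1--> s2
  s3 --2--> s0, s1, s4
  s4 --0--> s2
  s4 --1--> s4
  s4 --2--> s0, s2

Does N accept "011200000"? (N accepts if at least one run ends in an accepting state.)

accepted

Start: {s0}
read 0: {s0, s1, s2}
read 1: {s0, s1, s3, s4}
read 1: {s0, s1, s2, s3, s4}
read 2: {s0, s1, s2, s3, s4}
read 0: {s0, s1, s2, s4}
read 0: {s0, s1, s2}
read 0: {s0, s1, s2}
read 0: {s0, s1, s2}
read 0: {s0, s1, s2}
Reachable ∩ accepting = {s1, s2} — nonempty.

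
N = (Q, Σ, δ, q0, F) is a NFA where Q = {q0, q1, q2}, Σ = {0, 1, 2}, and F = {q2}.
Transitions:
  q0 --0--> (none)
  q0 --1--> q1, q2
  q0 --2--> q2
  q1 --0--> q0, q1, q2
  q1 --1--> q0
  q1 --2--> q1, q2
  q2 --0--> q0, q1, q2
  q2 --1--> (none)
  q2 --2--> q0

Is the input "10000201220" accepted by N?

accepted

Start: {q0}
read 1: {q1, q2}
read 0: {q0, q1, q2}
read 0: {q0, q1, q2}
read 0: {q0, q1, q2}
read 0: {q0, q1, q2}
read 2: {q0, q1, q2}
read 0: {q0, q1, q2}
read 1: {q0, q1, q2}
read 2: {q0, q1, q2}
read 2: {q0, q1, q2}
read 0: {q0, q1, q2}
Reachable ∩ accepting = {q2} — nonempty.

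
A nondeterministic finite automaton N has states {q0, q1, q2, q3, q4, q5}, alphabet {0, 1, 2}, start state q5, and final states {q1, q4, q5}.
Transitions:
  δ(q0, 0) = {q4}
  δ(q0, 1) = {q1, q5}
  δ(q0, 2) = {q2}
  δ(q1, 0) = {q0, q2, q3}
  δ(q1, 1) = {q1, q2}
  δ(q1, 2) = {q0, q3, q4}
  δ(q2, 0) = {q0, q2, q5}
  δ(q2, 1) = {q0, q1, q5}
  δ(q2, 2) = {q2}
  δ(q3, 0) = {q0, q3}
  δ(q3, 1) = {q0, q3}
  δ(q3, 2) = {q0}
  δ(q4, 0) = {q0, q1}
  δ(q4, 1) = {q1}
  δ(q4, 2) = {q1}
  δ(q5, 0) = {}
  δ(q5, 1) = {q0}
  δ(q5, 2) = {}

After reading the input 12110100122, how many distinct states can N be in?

Start: {q5}
read 1: {q0}
read 2: {q2}
read 1: {q0, q1, q5}
read 1: {q0, q1, q2, q5}
read 0: {q0, q2, q3, q4, q5}
read 1: {q0, q1, q3, q5}
read 0: {q0, q2, q3, q4}
read 0: {q0, q1, q2, q3, q4, q5}
read 1: {q0, q1, q2, q3, q5}
read 2: {q0, q2, q3, q4}
read 2: {q0, q1, q2}
Final reachable set {q0, q1, q2} has 3 states.

3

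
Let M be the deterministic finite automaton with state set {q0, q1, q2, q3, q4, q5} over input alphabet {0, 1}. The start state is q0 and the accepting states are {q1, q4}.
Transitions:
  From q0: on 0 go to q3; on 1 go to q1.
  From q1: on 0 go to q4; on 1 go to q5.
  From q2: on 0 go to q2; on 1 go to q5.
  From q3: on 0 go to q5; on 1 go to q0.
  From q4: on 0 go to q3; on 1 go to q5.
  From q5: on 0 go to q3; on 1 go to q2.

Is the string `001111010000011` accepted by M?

accepted

q0 --0--> q3
q3 --0--> q5
q5 --1--> q2
q2 --1--> q5
q5 --1--> q2
q2 --1--> q5
q5 --0--> q3
q3 --1--> q0
q0 --0--> q3
q3 --0--> q5
q5 --0--> q3
q3 --0--> q5
q5 --0--> q3
q3 --1--> q0
q0 --1--> q1
End in state q1, which is an accepting state.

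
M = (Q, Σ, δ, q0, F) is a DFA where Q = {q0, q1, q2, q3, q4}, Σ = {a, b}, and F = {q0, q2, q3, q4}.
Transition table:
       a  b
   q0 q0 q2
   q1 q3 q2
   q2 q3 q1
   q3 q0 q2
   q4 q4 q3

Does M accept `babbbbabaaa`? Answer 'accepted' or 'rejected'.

q0 --b--> q2
q2 --a--> q3
q3 --b--> q2
q2 --b--> q1
q1 --b--> q2
q2 --b--> q1
q1 --a--> q3
q3 --b--> q2
q2 --a--> q3
q3 --a--> q0
q0 --a--> q0
End in state q0, which is an accepting state.

accepted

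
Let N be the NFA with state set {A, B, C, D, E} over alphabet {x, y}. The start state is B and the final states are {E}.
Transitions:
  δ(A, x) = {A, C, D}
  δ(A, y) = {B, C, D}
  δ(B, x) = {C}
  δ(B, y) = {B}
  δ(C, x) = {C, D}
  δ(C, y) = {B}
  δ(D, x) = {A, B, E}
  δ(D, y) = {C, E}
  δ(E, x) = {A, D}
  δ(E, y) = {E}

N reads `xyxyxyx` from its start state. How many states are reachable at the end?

1

Start: {B}
read x: {C}
read y: {B}
read x: {C}
read y: {B}
read x: {C}
read y: {B}
read x: {C}
Final reachable set {C} has 1 state.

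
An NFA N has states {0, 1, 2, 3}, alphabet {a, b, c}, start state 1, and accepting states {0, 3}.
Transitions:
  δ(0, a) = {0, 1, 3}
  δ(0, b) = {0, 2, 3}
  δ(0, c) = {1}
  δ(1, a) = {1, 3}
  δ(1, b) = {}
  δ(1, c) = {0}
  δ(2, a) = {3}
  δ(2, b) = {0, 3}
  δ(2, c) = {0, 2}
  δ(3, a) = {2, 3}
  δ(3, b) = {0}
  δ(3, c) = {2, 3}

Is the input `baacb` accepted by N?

rejected

Start: {1}
read b: {}
The reachable set is empty and stays empty for the remaining 4 symbols.
Reachable ∩ accepting = {} — empty.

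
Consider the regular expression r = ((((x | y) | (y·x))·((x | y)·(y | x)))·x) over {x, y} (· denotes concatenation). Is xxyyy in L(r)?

no

No split of xxyyy into u·v has (((x|y)|(y·x))·((x|y)·(y|x))) matching u and x matching v.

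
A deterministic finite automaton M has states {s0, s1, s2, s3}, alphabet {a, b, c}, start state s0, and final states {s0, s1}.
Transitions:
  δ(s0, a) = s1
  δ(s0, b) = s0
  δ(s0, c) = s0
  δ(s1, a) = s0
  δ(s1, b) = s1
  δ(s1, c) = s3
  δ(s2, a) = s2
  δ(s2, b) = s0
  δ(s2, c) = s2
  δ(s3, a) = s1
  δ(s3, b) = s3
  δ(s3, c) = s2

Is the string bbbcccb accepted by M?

accepted

s0 --b--> s0
s0 --b--> s0
s0 --b--> s0
s0 --c--> s0
s0 --c--> s0
s0 --c--> s0
s0 --b--> s0
End in state s0, which is an accepting state.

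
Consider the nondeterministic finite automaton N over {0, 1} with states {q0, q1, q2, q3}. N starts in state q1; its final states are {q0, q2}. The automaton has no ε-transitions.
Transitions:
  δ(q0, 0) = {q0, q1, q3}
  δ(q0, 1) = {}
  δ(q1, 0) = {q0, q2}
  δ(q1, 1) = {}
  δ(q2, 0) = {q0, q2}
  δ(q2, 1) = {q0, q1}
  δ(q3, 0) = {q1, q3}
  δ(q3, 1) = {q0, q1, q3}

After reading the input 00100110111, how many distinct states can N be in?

Start: {q1}
read 0: {q0, q2}
read 0: {q0, q1, q2, q3}
read 1: {q0, q1, q3}
read 0: {q0, q1, q2, q3}
read 0: {q0, q1, q2, q3}
read 1: {q0, q1, q3}
read 1: {q0, q1, q3}
read 0: {q0, q1, q2, q3}
read 1: {q0, q1, q3}
read 1: {q0, q1, q3}
read 1: {q0, q1, q3}
Final reachable set {q0, q1, q3} has 3 states.

3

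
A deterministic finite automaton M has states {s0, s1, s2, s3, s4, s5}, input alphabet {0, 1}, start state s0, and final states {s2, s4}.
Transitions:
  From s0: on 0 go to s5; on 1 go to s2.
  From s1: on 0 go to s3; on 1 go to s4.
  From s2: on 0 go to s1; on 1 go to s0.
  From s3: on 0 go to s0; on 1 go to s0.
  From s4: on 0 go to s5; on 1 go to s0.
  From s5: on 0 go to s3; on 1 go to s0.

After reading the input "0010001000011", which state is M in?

s0 --0--> s5
s5 --0--> s3
s3 --1--> s0
s0 --0--> s5
s5 --0--> s3
s3 --0--> s0
s0 --1--> s2
s2 --0--> s1
s1 --0--> s3
s3 --0--> s0
s0 --0--> s5
s5 --1--> s0
s0 --1--> s2

s2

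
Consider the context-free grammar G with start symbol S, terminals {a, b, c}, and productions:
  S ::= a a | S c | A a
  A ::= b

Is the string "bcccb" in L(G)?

no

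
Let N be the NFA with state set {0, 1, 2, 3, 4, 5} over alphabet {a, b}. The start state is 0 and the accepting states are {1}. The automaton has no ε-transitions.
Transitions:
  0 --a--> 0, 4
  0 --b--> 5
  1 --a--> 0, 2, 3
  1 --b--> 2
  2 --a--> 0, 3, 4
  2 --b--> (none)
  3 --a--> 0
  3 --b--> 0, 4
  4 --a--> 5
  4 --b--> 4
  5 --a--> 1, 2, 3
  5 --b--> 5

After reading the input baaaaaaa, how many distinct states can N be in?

6

Start: {0}
read b: {5}
read a: {1, 2, 3}
read a: {0, 2, 3, 4}
read a: {0, 3, 4, 5}
read a: {0, 1, 2, 3, 4, 5}
read a: {0, 1, 2, 3, 4, 5}
read a: {0, 1, 2, 3, 4, 5}
read a: {0, 1, 2, 3, 4, 5}
Final reachable set {0, 1, 2, 3, 4, 5} has 6 states.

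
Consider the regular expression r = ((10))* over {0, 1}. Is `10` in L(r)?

Split into 1 piece 10; each matches (10).

yes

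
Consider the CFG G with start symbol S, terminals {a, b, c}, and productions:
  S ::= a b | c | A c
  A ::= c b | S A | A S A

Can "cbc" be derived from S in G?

S ⇒ Ac ⇒ cbc

yes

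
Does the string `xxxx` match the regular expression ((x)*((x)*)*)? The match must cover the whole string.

Split as ε·xxxx: (x)* matches ε and ((x)*)* matches xxxx.

yes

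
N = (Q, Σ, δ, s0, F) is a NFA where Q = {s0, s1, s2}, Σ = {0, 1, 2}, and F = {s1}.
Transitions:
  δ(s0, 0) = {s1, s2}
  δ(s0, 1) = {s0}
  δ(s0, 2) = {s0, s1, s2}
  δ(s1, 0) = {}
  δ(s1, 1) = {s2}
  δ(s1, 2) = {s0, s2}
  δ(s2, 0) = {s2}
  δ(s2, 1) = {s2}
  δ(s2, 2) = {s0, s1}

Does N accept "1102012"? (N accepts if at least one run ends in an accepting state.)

accepted

Start: {s0}
read 1: {s0}
read 1: {s0}
read 0: {s1, s2}
read 2: {s0, s1, s2}
read 0: {s1, s2}
read 1: {s2}
read 2: {s0, s1}
Reachable ∩ accepting = {s1} — nonempty.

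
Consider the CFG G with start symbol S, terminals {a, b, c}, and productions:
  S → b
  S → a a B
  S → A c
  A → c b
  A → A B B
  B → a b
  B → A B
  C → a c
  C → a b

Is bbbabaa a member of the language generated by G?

no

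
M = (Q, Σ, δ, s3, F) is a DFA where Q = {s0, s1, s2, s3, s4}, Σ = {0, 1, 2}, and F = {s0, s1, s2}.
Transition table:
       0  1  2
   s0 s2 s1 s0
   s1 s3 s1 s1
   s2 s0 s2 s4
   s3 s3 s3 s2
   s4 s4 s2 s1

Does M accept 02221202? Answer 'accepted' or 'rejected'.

accepted

s3 --0--> s3
s3 --2--> s2
s2 --2--> s4
s4 --2--> s1
s1 --1--> s1
s1 --2--> s1
s1 --0--> s3
s3 --2--> s2
End in state s2, which is an accepting state.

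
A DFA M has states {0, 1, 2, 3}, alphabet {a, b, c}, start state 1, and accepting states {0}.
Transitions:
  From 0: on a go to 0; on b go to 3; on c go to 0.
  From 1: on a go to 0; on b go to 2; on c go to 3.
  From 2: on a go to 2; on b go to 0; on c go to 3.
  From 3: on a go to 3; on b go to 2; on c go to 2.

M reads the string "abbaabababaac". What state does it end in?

1 --a--> 0
0 --b--> 3
3 --b--> 2
2 --a--> 2
2 --a--> 2
2 --b--> 0
0 --a--> 0
0 --b--> 3
3 --a--> 3
3 --b--> 2
2 --a--> 2
2 --a--> 2
2 --c--> 3

3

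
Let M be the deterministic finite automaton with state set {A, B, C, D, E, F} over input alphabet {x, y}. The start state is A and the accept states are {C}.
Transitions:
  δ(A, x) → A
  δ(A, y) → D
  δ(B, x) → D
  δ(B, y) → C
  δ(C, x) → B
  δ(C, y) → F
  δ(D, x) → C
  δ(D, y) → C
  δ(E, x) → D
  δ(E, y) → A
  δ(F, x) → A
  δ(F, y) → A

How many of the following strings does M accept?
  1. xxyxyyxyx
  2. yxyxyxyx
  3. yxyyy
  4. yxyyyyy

1

xxyxyyxyx: accepted
yxyxyxyx: rejected
yxyyy: rejected
yxyyyyy: rejected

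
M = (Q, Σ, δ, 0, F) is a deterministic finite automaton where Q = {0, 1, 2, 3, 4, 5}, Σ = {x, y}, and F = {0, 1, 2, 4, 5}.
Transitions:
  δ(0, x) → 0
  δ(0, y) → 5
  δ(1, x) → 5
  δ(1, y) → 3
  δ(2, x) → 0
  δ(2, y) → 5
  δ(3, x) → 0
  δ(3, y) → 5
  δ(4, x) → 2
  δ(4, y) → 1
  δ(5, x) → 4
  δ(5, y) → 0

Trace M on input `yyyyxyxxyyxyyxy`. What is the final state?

0 --y--> 5
5 --y--> 0
0 --y--> 5
5 --y--> 0
0 --x--> 0
0 --y--> 5
5 --x--> 4
4 --x--> 2
2 --y--> 5
5 --y--> 0
0 --x--> 0
0 --y--> 5
5 --y--> 0
0 --x--> 0
0 --y--> 5

5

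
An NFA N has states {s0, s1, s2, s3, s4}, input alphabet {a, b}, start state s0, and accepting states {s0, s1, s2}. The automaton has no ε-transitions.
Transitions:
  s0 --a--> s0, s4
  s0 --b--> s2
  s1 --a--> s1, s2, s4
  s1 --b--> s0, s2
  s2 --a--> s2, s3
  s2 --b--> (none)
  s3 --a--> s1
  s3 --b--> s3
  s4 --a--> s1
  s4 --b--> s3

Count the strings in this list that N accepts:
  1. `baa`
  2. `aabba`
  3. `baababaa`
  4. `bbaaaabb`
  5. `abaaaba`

`baa`: accepted
`aabba`: accepted
`baababaa`: accepted
`bbaaaabb`: rejected
`abaaaba`: accepted

4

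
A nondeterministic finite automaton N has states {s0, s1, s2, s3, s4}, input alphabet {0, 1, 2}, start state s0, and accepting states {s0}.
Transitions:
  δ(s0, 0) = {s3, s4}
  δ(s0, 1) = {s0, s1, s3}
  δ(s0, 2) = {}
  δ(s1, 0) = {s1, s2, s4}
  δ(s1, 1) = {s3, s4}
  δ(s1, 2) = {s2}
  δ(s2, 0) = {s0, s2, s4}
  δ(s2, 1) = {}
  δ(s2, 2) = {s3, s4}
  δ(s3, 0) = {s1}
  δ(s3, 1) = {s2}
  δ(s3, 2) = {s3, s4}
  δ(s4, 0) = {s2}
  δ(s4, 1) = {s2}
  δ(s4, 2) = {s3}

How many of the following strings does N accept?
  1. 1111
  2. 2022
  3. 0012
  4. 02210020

1

1111: accepted
2022: rejected
0012: rejected
02210020: rejected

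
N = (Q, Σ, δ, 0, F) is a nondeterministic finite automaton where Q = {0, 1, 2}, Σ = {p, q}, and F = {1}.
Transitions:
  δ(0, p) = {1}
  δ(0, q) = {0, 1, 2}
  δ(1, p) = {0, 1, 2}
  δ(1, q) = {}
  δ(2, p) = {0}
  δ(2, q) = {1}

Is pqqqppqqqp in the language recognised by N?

rejected

Start: {0}
read p: {1}
read q: {}
The reachable set is empty and stays empty for the remaining 8 symbols.
Reachable ∩ accepting = {} — empty.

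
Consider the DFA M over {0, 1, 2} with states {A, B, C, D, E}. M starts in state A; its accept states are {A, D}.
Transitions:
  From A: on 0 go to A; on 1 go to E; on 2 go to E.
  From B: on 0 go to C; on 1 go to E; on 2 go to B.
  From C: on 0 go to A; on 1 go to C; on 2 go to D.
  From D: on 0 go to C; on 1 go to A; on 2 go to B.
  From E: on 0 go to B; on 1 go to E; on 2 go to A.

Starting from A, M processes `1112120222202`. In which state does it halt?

E

A --1--> E
E --1--> E
E --1--> E
E --2--> A
A --1--> E
E --2--> A
A --0--> A
A --2--> E
E --2--> A
A --2--> E
E --2--> A
A --0--> A
A --2--> E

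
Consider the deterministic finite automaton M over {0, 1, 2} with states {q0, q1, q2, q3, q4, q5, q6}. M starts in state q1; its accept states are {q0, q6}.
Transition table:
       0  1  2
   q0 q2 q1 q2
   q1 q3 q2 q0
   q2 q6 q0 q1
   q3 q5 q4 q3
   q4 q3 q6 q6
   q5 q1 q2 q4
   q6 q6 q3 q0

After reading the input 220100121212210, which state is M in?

q3

q1 --2--> q0
q0 --2--> q2
q2 --0--> q6
q6 --1--> q3
q3 --0--> q5
q5 --0--> q1
q1 --1--> q2
q2 --2--> q1
q1 --1--> q2
q2 --2--> q1
q1 --1--> q2
q2 --2--> q1
q1 --2--> q0
q0 --1--> q1
q1 --0--> q3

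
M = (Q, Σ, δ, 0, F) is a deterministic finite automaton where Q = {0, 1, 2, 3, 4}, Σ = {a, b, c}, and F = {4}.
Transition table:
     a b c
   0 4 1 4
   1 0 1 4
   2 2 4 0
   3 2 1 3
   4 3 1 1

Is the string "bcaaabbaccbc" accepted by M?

accepted

0 --b--> 1
1 --c--> 4
4 --a--> 3
3 --a--> 2
2 --a--> 2
2 --b--> 4
4 --b--> 1
1 --a--> 0
0 --c--> 4
4 --c--> 1
1 --b--> 1
1 --c--> 4
End in state 4, which is an accepting state.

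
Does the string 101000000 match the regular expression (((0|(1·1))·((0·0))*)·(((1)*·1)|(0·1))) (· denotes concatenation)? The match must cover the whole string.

no

No split of 101000000 into u·v has ((0|(1·1))·((0·0))*) matching u and (((1)*·1)|(0·1)) matching v.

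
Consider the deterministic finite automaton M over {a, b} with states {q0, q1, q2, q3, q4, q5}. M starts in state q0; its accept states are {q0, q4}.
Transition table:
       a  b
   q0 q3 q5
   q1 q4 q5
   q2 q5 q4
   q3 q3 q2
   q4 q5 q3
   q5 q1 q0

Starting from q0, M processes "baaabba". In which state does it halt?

q1

q0 --b--> q5
q5 --a--> q1
q1 --a--> q4
q4 --a--> q5
q5 --b--> q0
q0 --b--> q5
q5 --a--> q1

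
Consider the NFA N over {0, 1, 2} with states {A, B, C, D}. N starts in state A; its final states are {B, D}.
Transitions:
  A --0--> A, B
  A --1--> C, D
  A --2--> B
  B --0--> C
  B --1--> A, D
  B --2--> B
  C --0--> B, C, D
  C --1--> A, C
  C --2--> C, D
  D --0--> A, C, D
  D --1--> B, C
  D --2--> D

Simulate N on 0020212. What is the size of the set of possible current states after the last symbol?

Start: {A}
read 0: {A, B}
read 0: {A, B, C}
read 2: {B, C, D}
read 0: {A, B, C, D}
read 2: {B, C, D}
read 1: {A, B, C, D}
read 2: {B, C, D}
Final reachable set {B, C, D} has 3 states.

3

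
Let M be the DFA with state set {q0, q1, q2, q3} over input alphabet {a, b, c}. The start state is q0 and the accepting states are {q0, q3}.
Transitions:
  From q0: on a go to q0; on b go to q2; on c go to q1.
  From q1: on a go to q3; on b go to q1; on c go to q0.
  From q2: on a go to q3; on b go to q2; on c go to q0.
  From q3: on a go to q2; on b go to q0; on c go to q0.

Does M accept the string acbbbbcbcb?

rejected

q0 --a--> q0
q0 --c--> q1
q1 --b--> q1
q1 --b--> q1
q1 --b--> q1
q1 --b--> q1
q1 --c--> q0
q0 --b--> q2
q2 --c--> q0
q0 --b--> q2
End in state q2, which is not an accepting state.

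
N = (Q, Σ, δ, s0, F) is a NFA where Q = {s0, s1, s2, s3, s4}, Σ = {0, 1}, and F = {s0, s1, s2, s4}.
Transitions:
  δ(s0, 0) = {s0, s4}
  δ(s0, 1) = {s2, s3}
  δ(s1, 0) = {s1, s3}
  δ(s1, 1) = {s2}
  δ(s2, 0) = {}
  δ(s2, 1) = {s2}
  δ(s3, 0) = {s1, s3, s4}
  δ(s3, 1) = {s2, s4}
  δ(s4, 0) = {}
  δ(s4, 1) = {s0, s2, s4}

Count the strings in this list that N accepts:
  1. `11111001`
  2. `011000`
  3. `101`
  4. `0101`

4

`11111001`: accepted
`011000`: accepted
`101`: accepted
`0101`: accepted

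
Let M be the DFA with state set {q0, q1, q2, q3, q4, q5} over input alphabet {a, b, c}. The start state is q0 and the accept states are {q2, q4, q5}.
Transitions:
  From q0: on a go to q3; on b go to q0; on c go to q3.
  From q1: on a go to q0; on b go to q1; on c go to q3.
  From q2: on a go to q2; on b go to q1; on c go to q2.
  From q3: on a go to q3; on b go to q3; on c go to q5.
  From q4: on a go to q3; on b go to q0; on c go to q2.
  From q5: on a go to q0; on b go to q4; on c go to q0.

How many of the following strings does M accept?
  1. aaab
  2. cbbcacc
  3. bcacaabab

1

aaab: rejected
cbbcacc: accepted
bcacaabab: rejected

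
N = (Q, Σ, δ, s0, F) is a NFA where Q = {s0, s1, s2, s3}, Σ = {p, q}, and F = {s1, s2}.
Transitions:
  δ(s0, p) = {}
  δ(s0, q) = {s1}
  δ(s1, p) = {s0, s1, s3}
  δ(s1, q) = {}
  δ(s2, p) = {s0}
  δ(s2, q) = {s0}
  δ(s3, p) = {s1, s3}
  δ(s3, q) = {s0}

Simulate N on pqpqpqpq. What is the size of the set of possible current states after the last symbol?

0

Start: {s0}
read p: {}
The reachable set is empty and stays empty for the remaining 7 symbols.
Final reachable set {} has 0 states.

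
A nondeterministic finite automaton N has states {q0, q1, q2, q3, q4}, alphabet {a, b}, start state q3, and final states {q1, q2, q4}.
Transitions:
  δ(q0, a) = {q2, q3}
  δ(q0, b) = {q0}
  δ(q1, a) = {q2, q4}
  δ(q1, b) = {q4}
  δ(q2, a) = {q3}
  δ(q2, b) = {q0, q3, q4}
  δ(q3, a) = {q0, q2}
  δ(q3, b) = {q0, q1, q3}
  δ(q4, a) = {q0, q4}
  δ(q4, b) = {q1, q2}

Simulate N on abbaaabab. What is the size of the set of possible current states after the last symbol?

Start: {q3}
read a: {q0, q2}
read b: {q0, q3, q4}
read b: {q0, q1, q2, q3}
read a: {q0, q2, q3, q4}
read a: {q0, q2, q3, q4}
read a: {q0, q2, q3, q4}
read b: {q0, q1, q2, q3, q4}
read a: {q0, q2, q3, q4}
read b: {q0, q1, q2, q3, q4}
Final reachable set {q0, q1, q2, q3, q4} has 5 states.

5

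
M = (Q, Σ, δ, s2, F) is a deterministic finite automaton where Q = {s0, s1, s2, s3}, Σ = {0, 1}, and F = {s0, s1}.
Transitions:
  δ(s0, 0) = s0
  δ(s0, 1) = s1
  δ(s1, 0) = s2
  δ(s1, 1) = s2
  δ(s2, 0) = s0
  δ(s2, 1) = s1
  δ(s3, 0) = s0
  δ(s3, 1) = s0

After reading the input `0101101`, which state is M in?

s2 --0--> s0
s0 --1--> s1
s1 --0--> s2
s2 --1--> s1
s1 --1--> s2
s2 --0--> s0
s0 --1--> s1

s1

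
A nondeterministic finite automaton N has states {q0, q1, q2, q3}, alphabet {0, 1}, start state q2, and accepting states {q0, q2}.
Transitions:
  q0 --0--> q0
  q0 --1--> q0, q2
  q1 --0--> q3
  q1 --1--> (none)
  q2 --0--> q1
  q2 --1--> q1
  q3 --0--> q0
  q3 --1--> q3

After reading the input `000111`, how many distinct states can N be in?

3

Start: {q2}
read 0: {q1}
read 0: {q3}
read 0: {q0}
read 1: {q0, q2}
read 1: {q0, q1, q2}
read 1: {q0, q1, q2}
Final reachable set {q0, q1, q2} has 3 states.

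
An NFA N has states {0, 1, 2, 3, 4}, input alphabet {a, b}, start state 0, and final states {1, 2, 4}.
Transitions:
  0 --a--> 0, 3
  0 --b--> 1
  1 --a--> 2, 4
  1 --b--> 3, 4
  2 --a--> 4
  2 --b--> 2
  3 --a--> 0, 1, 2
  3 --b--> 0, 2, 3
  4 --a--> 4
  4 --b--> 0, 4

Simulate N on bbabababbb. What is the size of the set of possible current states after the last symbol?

Start: {0}
read b: {1}
read b: {3, 4}
read a: {0, 1, 2, 4}
read b: {0, 1, 2, 3, 4}
read a: {0, 1, 2, 3, 4}
read b: {0, 1, 2, 3, 4}
read a: {0, 1, 2, 3, 4}
read b: {0, 1, 2, 3, 4}
read b: {0, 1, 2, 3, 4}
read b: {0, 1, 2, 3, 4}
Final reachable set {0, 1, 2, 3, 4} has 5 states.

5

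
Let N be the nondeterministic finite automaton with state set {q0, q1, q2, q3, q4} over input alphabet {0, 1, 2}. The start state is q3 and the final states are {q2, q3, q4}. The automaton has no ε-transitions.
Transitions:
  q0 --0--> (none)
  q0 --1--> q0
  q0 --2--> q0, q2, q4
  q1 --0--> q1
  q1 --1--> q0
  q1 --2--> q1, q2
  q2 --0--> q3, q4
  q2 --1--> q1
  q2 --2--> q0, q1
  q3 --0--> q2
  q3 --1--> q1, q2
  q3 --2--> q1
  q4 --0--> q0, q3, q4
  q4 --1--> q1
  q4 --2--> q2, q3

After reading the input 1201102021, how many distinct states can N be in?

Start: {q3}
read 1: {q1, q2}
read 2: {q0, q1, q2}
read 0: {q1, q3, q4}
read 1: {q0, q1, q2}
read 1: {q0, q1}
read 0: {q1}
read 2: {q1, q2}
read 0: {q1, q3, q4}
read 2: {q1, q2, q3}
read 1: {q0, q1, q2}
Final reachable set {q0, q1, q2} has 3 states.

3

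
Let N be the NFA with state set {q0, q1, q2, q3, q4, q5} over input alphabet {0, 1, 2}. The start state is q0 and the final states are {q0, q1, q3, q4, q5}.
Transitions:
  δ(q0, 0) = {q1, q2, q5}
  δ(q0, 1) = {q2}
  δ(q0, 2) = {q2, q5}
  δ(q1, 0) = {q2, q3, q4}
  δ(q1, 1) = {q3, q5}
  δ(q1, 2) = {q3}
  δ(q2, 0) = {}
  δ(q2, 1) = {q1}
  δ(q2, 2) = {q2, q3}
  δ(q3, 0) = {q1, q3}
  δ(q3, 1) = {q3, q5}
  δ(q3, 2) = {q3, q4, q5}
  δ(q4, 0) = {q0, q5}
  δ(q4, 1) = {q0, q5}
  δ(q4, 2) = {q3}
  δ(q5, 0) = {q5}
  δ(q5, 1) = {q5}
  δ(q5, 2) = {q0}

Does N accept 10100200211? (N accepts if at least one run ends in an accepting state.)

rejected

Start: {q0}
read 1: {q2}
read 0: {}
The reachable set is empty and stays empty for the remaining 9 symbols.
Reachable ∩ accepting = {} — empty.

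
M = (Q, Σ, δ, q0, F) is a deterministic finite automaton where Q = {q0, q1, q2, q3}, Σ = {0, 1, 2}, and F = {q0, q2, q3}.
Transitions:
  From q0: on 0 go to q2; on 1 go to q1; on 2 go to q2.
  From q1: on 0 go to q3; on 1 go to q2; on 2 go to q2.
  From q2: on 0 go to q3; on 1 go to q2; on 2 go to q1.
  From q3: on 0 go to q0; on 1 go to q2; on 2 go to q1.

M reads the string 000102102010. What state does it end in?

q0 --0--> q2
q2 --0--> q3
q3 --0--> q0
q0 --1--> q1
q1 --0--> q3
q3 --2--> q1
q1 --1--> q2
q2 --0--> q3
q3 --2--> q1
q1 --0--> q3
q3 --1--> q2
q2 --0--> q3

q3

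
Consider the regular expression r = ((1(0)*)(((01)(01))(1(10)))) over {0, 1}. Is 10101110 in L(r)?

Split as 1·0101110: (1(0)*) matches 1 and (((01)(01))(1(10))) matches 0101110.

yes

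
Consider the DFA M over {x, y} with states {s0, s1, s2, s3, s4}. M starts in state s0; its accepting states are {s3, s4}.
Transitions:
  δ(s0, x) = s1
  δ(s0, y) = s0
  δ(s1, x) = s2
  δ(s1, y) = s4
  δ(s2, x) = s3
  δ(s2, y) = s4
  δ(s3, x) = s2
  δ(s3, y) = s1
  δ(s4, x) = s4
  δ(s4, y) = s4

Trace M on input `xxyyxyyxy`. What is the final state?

s0 --x--> s1
s1 --x--> s2
s2 --y--> s4
s4 --y--> s4
s4 --x--> s4
s4 --y--> s4
s4 --y--> s4
s4 --x--> s4
s4 --y--> s4

s4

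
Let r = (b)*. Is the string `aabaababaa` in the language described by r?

no

aabaababaa cannot be split into zero or more pieces each matching b.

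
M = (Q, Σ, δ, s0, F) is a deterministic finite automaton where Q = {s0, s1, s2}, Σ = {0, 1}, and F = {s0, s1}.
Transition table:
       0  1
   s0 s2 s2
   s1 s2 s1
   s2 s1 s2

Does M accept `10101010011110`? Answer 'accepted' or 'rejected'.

rejected

s0 --1--> s2
s2 --0--> s1
s1 --1--> s1
s1 --0--> s2
s2 --1--> s2
s2 --0--> s1
s1 --1--> s1
s1 --0--> s2
s2 --0--> s1
s1 --1--> s1
s1 --1--> s1
s1 --1--> s1
s1 --1--> s1
s1 --0--> s2
End in state s2, which is not an accepting state.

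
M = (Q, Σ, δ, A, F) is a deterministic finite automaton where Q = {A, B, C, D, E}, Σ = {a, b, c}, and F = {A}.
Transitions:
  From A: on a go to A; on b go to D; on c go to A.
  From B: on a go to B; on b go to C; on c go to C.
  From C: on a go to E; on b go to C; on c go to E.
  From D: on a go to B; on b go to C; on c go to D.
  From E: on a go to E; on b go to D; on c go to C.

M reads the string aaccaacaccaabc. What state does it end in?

A --a--> A
A --a--> A
A --c--> A
A --c--> A
A --a--> A
A --a--> A
A --c--> A
A --a--> A
A --c--> A
A --c--> A
A --a--> A
A --a--> A
A --b--> D
D --c--> D

D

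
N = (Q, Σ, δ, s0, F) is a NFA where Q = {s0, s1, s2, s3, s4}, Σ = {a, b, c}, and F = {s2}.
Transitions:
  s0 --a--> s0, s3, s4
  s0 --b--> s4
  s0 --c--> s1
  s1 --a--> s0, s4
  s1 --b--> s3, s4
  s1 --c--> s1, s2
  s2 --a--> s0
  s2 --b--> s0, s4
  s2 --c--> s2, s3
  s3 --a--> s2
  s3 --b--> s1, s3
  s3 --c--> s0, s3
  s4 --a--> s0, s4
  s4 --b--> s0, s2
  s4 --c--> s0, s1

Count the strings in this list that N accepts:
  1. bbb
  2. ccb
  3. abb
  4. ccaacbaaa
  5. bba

2

bbb: rejected
ccb: rejected
abb: accepted
ccaacbaaa: accepted
bba: rejected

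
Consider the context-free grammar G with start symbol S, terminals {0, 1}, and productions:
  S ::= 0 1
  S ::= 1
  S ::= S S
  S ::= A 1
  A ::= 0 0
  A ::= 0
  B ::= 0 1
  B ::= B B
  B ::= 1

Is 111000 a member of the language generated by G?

no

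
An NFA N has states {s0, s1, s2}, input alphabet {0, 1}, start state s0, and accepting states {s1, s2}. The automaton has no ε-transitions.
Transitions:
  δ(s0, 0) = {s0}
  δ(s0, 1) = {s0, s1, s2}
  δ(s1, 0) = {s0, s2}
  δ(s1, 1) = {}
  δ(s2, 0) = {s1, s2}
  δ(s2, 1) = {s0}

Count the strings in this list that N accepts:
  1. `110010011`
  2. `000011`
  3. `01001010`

`110010011`: accepted
`000011`: accepted
`01001010`: accepted

3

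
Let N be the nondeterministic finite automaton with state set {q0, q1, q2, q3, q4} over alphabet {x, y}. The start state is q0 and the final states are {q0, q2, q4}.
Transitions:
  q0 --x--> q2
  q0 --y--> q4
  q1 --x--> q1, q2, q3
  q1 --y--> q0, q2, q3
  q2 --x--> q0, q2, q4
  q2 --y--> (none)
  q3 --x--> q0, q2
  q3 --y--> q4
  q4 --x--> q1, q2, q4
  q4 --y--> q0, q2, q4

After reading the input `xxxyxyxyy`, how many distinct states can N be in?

Start: {q0}
read x: {q2}
read x: {q0, q2, q4}
read x: {q0, q1, q2, q4}
read y: {q0, q2, q3, q4}
read x: {q0, q1, q2, q4}
read y: {q0, q2, q3, q4}
read x: {q0, q1, q2, q4}
read y: {q0, q2, q3, q4}
read y: {q0, q2, q4}
Final reachable set {q0, q2, q4} has 3 states.

3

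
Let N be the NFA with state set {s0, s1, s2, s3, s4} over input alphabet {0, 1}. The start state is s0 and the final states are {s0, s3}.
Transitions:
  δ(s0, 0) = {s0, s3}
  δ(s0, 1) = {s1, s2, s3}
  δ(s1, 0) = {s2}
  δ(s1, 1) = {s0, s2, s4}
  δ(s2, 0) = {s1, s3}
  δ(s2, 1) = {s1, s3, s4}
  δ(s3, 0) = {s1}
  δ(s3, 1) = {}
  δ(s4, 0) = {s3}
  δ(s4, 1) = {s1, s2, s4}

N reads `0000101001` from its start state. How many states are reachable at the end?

5

Start: {s0}
read 0: {s0, s3}
read 0: {s0, s1, s3}
read 0: {s0, s1, s2, s3}
read 0: {s0, s1, s2, s3}
read 1: {s0, s1, s2, s3, s4}
read 0: {s0, s1, s2, s3}
read 1: {s0, s1, s2, s3, s4}
read 0: {s0, s1, s2, s3}
read 0: {s0, s1, s2, s3}
read 1: {s0, s1, s2, s3, s4}
Final reachable set {s0, s1, s2, s3, s4} has 5 states.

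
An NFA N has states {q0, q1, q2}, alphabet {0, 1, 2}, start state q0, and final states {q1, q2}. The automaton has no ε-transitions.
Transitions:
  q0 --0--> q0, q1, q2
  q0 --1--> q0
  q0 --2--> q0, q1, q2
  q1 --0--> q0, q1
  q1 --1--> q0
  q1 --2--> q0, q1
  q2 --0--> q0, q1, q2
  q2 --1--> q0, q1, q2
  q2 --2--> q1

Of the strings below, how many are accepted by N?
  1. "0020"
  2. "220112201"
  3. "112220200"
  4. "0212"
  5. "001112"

5

"0020": accepted
"220112201": accepted
"112220200": accepted
"0212": accepted
"001112": accepted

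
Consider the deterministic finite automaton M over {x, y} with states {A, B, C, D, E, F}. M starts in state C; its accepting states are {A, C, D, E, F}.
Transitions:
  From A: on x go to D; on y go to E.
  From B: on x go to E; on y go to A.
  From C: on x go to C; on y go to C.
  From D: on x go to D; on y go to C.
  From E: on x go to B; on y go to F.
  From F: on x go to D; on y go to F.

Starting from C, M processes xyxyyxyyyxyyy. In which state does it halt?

C

C --x--> C
C --y--> C
C --x--> C
C --y--> C
C --y--> C
C --x--> C
C --y--> C
C --y--> C
C --y--> C
C --x--> C
C --y--> C
C --y--> C
C --y--> C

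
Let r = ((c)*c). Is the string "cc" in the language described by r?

Split as c·c: (c)* matches c and c matches c.

yes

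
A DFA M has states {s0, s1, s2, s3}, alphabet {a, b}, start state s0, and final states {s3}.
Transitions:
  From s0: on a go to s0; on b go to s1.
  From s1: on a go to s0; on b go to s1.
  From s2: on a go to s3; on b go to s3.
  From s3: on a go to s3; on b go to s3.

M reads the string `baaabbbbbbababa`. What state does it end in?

s0

s0 --b--> s1
s1 --a--> s0
s0 --a--> s0
s0 --a--> s0
s0 --b--> s1
s1 --b--> s1
s1 --b--> s1
s1 --b--> s1
s1 --b--> s1
s1 --b--> s1
s1 --a--> s0
s0 --b--> s1
s1 --a--> s0
s0 --b--> s1
s1 --a--> s0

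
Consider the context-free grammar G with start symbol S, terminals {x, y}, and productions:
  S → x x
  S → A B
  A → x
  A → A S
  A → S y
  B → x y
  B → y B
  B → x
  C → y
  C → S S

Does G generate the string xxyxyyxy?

S ⇒ AB ⇒ SyB ⇒ AByB ⇒ SyByB ⇒ xxyByB ⇒ xxyxyyB ⇒ xxyxyyxy

yes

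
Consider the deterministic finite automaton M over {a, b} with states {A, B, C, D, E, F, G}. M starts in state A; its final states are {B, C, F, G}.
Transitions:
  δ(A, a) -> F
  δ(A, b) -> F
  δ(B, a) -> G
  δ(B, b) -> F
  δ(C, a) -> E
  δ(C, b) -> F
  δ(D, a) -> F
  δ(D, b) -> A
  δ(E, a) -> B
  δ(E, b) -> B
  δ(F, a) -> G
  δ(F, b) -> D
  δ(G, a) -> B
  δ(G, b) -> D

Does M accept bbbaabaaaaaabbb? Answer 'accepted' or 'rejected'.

accepted

A --b--> F
F --b--> D
D --b--> A
A --a--> F
F --a--> G
G --b--> D
D --a--> F
F --a--> G
G --a--> B
B --a--> G
G --a--> B
B --a--> G
G --b--> D
D --b--> A
A --b--> F
End in state F, which is an accepting state.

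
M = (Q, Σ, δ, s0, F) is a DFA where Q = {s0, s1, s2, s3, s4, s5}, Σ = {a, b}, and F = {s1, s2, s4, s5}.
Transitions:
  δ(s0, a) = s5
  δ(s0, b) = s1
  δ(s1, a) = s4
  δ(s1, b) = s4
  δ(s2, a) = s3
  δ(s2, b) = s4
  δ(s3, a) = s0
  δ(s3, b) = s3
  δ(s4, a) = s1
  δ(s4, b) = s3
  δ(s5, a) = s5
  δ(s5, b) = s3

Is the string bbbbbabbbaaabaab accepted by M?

s0 --b--> s1
s1 --b--> s4
s4 --b--> s3
s3 --b--> s3
s3 --b--> s3
s3 --a--> s0
s0 --b--> s1
s1 --b--> s4
s4 --b--> s3
s3 --a--> s0
s0 --a--> s5
s5 --a--> s5
s5 --b--> s3
s3 --a--> s0
s0 --a--> s5
s5 --b--> s3
End in state s3, which is not an accepting state.

rejected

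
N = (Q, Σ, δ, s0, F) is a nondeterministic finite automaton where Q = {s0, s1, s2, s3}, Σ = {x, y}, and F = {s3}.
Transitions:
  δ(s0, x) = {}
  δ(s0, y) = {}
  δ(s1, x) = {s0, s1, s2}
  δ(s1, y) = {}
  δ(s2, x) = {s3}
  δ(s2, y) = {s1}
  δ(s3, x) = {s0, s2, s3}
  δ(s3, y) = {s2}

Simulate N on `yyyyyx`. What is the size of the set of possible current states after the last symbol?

0

Start: {s0}
read y: {}
The reachable set is empty and stays empty for the remaining 5 symbols.
Final reachable set {} has 0 states.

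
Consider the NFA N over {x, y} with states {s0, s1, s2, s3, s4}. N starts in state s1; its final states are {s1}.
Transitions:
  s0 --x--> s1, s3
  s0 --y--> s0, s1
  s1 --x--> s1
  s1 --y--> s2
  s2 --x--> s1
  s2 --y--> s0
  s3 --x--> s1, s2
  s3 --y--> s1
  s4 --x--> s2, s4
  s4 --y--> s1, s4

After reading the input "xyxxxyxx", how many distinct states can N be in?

Start: {s1}
read x: {s1}
read y: {s2}
read x: {s1}
read x: {s1}
read x: {s1}
read y: {s2}
read x: {s1}
read x: {s1}
Final reachable set {s1} has 1 state.

1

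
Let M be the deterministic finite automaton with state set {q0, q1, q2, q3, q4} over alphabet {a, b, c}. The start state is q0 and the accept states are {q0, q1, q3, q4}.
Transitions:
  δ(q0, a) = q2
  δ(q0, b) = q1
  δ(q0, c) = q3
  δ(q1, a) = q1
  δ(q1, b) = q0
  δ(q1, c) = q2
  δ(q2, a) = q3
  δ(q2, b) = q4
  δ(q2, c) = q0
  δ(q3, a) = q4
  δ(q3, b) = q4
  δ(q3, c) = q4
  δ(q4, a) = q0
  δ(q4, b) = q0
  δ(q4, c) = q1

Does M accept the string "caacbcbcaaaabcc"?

rejected

q0 --c--> q3
q3 --a--> q4
q4 --a--> q0
q0 --c--> q3
q3 --b--> q4
q4 --c--> q1
q1 --b--> q0
q0 --c--> q3
q3 --a--> q4
q4 --a--> q0
q0 --a--> q2
q2 --a--> q3
q3 --b--> q4
q4 --c--> q1
q1 --c--> q2
End in state q2, which is not an accepting state.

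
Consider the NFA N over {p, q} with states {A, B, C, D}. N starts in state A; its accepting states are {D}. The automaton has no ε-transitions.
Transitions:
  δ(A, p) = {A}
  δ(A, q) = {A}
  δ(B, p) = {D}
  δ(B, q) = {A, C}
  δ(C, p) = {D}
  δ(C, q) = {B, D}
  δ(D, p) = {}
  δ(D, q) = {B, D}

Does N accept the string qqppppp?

Start: {A}
read q: {A}
read q: {A}
read p: {A}
read p: {A}
read p: {A}
read p: {A}
read p: {A}
Reachable ∩ accepting = {} — empty.

rejected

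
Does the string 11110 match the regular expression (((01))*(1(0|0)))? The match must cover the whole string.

No split of 11110 into u·v has ((01))* matching u and (1(0|0)) matching v.

no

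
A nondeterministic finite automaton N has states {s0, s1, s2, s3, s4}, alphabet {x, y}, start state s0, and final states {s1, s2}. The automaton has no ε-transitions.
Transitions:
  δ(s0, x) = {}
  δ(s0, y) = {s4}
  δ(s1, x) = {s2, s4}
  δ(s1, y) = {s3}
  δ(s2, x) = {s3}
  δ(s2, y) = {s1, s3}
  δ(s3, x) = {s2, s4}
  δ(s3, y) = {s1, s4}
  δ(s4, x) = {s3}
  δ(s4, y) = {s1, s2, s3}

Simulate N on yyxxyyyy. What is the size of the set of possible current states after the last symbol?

Start: {s0}
read y: {s4}
read y: {s1, s2, s3}
read x: {s2, s3, s4}
read x: {s2, s3, s4}
read y: {s1, s2, s3, s4}
read y: {s1, s2, s3, s4}
read y: {s1, s2, s3, s4}
read y: {s1, s2, s3, s4}
Final reachable set {s1, s2, s3, s4} has 4 states.

4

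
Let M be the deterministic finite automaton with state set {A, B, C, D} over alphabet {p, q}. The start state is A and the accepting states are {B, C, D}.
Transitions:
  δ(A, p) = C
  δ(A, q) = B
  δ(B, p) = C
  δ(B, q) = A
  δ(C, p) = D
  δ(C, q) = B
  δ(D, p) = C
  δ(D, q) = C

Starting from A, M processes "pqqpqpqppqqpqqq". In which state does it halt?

A --p--> C
C --q--> B
B --q--> A
A --p--> C
C --q--> B
B --p--> C
C --q--> B
B --p--> C
C --p--> D
D --q--> C
C --q--> B
B --p--> C
C --q--> B
B --q--> A
A --q--> B

B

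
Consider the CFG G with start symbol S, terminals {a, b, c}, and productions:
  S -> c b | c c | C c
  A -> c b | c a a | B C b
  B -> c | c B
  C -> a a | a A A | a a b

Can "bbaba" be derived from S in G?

no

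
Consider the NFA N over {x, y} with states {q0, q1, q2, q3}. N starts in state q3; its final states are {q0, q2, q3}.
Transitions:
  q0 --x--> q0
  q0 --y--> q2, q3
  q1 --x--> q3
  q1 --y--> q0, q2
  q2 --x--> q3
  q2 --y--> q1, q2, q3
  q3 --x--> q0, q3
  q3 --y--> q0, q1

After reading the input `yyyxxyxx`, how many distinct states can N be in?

2

Start: {q3}
read y: {q0, q1}
read y: {q0, q2, q3}
read y: {q0, q1, q2, q3}
read x: {q0, q3}
read x: {q0, q3}
read y: {q0, q1, q2, q3}
read x: {q0, q3}
read x: {q0, q3}
Final reachable set {q0, q3} has 2 states.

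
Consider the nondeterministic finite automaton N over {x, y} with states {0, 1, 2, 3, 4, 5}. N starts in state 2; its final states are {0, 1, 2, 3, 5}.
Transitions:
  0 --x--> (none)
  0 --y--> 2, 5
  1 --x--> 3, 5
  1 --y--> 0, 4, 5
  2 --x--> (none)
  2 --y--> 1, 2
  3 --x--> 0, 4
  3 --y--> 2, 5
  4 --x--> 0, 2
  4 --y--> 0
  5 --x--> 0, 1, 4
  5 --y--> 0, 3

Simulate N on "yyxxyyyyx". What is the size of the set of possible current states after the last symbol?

6

Start: {2}
read y: {1, 2}
read y: {0, 1, 2, 4, 5}
read x: {0, 1, 2, 3, 4, 5}
read x: {0, 1, 2, 3, 4, 5}
read y: {0, 1, 2, 3, 4, 5}
read y: {0, 1, 2, 3, 4, 5}
read y: {0, 1, 2, 3, 4, 5}
read y: {0, 1, 2, 3, 4, 5}
read x: {0, 1, 2, 3, 4, 5}
Final reachable set {0, 1, 2, 3, 4, 5} has 6 states.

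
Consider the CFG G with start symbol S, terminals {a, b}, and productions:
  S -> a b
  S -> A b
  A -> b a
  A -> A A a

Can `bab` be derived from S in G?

yes

S ⇒ Ab ⇒ bab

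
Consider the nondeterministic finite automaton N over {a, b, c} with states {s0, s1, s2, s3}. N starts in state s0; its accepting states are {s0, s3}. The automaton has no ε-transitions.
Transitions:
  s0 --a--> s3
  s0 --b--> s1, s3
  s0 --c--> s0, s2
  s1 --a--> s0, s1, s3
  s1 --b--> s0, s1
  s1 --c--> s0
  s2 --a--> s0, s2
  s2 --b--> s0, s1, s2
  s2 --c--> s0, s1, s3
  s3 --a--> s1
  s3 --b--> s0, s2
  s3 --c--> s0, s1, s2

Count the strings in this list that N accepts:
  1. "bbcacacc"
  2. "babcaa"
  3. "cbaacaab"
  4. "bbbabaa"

"bbcacacc": accepted
"babcaa": accepted
"cbaacaab": accepted
"bbbabaa": accepted

4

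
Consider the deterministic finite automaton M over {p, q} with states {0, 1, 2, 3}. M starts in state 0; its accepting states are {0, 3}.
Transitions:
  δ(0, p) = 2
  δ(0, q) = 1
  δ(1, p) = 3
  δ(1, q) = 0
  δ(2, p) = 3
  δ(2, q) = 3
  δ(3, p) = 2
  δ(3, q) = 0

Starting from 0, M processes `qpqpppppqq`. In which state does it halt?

0

0 --q--> 1
1 --p--> 3
3 --q--> 0
0 --p--> 2
2 --p--> 3
3 --p--> 2
2 --p--> 3
3 --p--> 2
2 --q--> 3
3 --q--> 0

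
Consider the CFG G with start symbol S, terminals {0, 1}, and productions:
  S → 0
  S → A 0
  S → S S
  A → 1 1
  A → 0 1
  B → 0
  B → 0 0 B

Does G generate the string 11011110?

no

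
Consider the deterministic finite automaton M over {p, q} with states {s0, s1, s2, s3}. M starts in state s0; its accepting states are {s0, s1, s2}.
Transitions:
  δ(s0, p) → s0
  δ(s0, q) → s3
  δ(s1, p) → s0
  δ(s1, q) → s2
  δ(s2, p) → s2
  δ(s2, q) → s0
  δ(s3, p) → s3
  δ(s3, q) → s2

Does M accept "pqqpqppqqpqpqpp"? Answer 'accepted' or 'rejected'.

rejected

s0 --p--> s0
s0 --q--> s3
s3 --q--> s2
s2 --p--> s2
s2 --q--> s0
s0 --p--> s0
s0 --p--> s0
s0 --q--> s3
s3 --q--> s2
s2 --p--> s2
s2 --q--> s0
s0 --p--> s0
s0 --q--> s3
s3 --p--> s3
s3 --p--> s3
End in state s3, which is not an accepting state.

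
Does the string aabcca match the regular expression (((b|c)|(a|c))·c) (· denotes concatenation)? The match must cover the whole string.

No split of aabcca into u·v has ((b|c)|(a|c)) matching u and c matching v.

no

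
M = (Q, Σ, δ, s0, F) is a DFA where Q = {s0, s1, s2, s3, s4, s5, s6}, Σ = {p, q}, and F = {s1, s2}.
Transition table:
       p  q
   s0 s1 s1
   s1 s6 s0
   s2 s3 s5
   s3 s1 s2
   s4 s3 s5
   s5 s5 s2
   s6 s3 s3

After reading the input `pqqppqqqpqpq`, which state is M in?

s2

s0 --p--> s1
s1 --q--> s0
s0 --q--> s1
s1 --p--> s6
s6 --p--> s3
s3 --q--> s2
s2 --q--> s5
s5 --q--> s2
s2 --p--> s3
s3 --q--> s2
s2 --p--> s3
s3 --q--> s2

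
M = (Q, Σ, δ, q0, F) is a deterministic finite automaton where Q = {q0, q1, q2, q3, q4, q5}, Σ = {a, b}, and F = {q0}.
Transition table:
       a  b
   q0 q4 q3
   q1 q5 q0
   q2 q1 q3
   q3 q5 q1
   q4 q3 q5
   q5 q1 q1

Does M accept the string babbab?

rejected

q0 --b--> q3
q3 --a--> q5
q5 --b--> q1
q1 --b--> q0
q0 --a--> q4
q4 --b--> q5
End in state q5, which is not an accepting state.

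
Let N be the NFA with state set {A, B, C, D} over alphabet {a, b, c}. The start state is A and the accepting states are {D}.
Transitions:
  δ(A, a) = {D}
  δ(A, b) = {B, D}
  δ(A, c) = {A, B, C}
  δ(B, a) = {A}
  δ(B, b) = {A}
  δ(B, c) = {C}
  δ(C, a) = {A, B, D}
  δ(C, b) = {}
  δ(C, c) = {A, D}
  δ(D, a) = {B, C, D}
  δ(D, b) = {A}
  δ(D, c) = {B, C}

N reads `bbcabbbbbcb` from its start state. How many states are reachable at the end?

3

Start: {A}
read b: {B, D}
read b: {A}
read c: {A, B, C}
read a: {A, B, D}
read b: {A, B, D}
read b: {A, B, D}
read b: {A, B, D}
read b: {A, B, D}
read b: {A, B, D}
read c: {A, B, C}
read b: {A, B, D}
Final reachable set {A, B, D} has 3 states.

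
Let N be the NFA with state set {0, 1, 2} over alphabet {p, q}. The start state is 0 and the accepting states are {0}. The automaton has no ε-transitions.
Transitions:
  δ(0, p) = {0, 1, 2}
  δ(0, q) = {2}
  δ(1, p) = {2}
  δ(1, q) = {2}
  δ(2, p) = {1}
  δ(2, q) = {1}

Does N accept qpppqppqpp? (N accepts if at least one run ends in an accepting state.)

Start: {0}
read q: {2}
read p: {1}
read p: {2}
read p: {1}
read q: {2}
read p: {1}
read p: {2}
read q: {1}
read p: {2}
read p: {1}
Reachable ∩ accepting = {} — empty.

rejected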